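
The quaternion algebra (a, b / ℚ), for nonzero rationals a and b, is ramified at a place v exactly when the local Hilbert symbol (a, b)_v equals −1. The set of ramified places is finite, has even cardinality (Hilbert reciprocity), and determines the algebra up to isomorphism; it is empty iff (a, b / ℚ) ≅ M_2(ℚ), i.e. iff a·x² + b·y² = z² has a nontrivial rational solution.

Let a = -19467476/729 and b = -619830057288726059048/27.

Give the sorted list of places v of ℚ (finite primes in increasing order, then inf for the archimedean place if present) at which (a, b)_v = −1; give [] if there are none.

Mod squares: a ≡ -4866869, b ≡ -54366. Check v ∈ {∞, 2, 3, 7, 13, 17, 19, 23, 37, 41, 43}.
v=23: a=23^1·(≡5), b=23^2·(≡12) mod 23; (5|23)=-1, (12|23)=+1; (−1)^{1·2·11}·(-1)^2·(+1)^1 = +1.
v=43: a=43^1·(≡14), b=43^2·(≡33) mod 43; (14|43)=+1, (33|43)=-1; (−1)^{1·2·21}·(+1)^2·(-1)^1 = -1.
v=7: a=7^1·(≡4), b=7^2·(≡5) mod 7; (4|7)=+1, (5|7)=-1; (−1)^{1·2·3}·(+1)^2·(-1)^1 = -1.
v=17: a=17^0·(≡14), b=17^1·(≡1) mod 17; (14|17)=-1, (1|17)=+1; (−1)^{0·1·8}·(-1)^1·(+1)^0 = -1.
v=37: a=37^1·(≡31), b=37^2·(≡19) mod 37; (31|37)=-1, (19|37)=-1; (−1)^{1·2·18}·(-1)^2·(-1)^1 = -1.
v=3: a=3^-6·(≡1), b=3^-3·(≡1) mod 3; (1|3)=+1, (1|3)=+1; (−1)^{-6·-3·1}·(+1)^-3·(+1)^-6 = +1.
v=2: v_2(a)=2, v_2(b)=3; units ≡ 3, 1 (mod 8); ε·ε+αω+βω = 1·0+2·0+3·1 ≡ 1  ⇒  (a,b)_2 = -1.
v=∞: -4866869 < 0 and -54366 < 0  ⇒  (a,b)_∞ = -1.
v=19: a=19^1·(≡4), b=19^4·(≡3) mod 19; (4|19)=+1, (3|19)=-1; (−1)^{1·4·9}·(+1)^4·(-1)^1 = -1.
v=41: a=41^0·(≡25), b=41^1·(≡34) mod 41; (25|41)=+1, (34|41)=-1; (−1)^{0·1·20}·(+1)^1·(-1)^0 = +1.
v=13: a=13^0·(≡11), b=13^1·(≡9) mod 13; (11|13)=-1, (9|13)=+1; (−1)^{0·1·6}·(-1)^1·(+1)^0 = -1.
|Ram(-4866869, -54366)| = 8, even; anisotropic at {2, 7, 13, 17, 19, 37, 43, ∞}.

[2, 7, 13, 17, 19, 37, 43, inf]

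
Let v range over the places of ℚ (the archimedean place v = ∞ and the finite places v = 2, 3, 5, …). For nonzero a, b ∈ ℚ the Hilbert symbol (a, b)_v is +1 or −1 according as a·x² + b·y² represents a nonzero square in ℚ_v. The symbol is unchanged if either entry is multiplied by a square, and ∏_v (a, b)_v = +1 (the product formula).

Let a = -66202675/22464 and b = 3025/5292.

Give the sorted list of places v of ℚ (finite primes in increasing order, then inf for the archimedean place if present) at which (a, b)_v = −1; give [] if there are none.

[2, 17]

(a, b) ≡ (-7293, 3) mod (ℚ^×)²; places V = {2, 3, 5, 7, 11, 13, 17, ∞}.
(a,b)_∞: sgn(-7293)=−, sgn(3)=+, so +1.
(a,b)_5: α=2, u≡2; β=2, v≡3 (mod 5); (2|5)=-1, (3|5)=-1; sign (−1)^0·-1^2·-1^2 = +1.
(a,b)_7: α=2, u≡2; β=-2, v≡5 (mod 7); (2|7)=+1, (5|7)=-1; sign (−1)^0·+1^-2·-1^2 = +1.
(a,b)_2: α=-6, β=-2; u≡3, v≡3 (mod 8); ε(u)ε(v)=1·1, αω(v)=-6·1, βω(u)=-2·1; sum ≡ 1  ⇒  -1.
(a,b)_11: α=1, u≡8; β=2, v≡3 (mod 11); (8|11)=-1, (3|11)=+1; sign (−1)^0·-1^2·+1^1 = +1.
(a,b)_3: α=-3, u≡2; β=-3, v≡1 (mod 3); (2|3)=-1, (1|3)=+1; sign (−1)^1·-1^-3·+1^-3 = +1.
(a,b)_13: α=-1, u≡6; β=0, v≡9 (mod 13); (6|13)=-1, (9|13)=+1; sign (−1)^0·-1^0·+1^-1 = +1.
(a,b)_17: α=3, u≡13; β=0, v≡10 (mod 17); (13|17)=+1, (10|17)=-1; sign (−1)^0·+1^0·-1^3 = -1.
(-7293, 3 / ℚ) ramifies at {2, 17}: a division algebra.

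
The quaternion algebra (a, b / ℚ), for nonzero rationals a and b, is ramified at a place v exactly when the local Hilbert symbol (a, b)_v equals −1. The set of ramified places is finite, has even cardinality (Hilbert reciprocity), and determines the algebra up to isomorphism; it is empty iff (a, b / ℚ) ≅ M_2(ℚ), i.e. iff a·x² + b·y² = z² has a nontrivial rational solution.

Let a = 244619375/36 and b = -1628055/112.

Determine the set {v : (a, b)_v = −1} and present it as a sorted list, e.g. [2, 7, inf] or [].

[2, 11, 17, 23]

(a, b) ≡ (391391, -10465) mod (ℚ^×)²; places V = {2, 3, 5, 7, 11, 13, 17, 23, ∞}.
(a,b)_∞: sgn(391391)=+, sgn(-10465)=−, so +1.
(a,b)_23: α=1, u≡15; β=1, v≡20 (mod 23); (15|23)=-1, (20|23)=-1; sign (−1)^1·-1^1·-1^1 = -1.
(a,b)_13: α=1, u≡9; β=1, v≡9 (mod 13); (9|13)=+1, (9|13)=+1; sign (−1)^0·+1^1·+1^1 = +1.
(a,b)_3: α=-2, u≡2; β=2, v≡2 (mod 3); (2|3)=-1, (2|3)=-1; sign (−1)^0·-1^2·-1^-2 = +1.
(a,b)_17: α=1, u≡7; β=0, v≡12 (mod 17); (7|17)=-1, (12|17)=-1; sign (−1)^0·-1^0·-1^1 = -1.
(a,b)_2: α=-2, β=-4; u≡7, v≡7 (mod 8); ε(u)ε(v)=1·1, αω(v)=-2·0, βω(u)=-4·0; sum ≡ 1  ⇒  -1.
(a,b)_11: α=1, u≡10; β=2, v≡10 (mod 11); (10|11)=-1, (10|11)=-1; sign (−1)^0·-1^2·-1^1 = -1.
(a,b)_7: α=1, u≡1; β=-1, v≡6 (mod 7); (1|7)=+1, (6|7)=-1; sign (−1)^1·+1^-1·-1^1 = +1.
(a,b)_5: α=4, u≡1; β=1, v≡2 (mod 5); (1|5)=+1, (2|5)=-1; sign (−1)^0·+1^1·-1^4 = +1.
|Ram(391391, -10465)| = 4, even; anisotropic at {2, 11, 17, 23}.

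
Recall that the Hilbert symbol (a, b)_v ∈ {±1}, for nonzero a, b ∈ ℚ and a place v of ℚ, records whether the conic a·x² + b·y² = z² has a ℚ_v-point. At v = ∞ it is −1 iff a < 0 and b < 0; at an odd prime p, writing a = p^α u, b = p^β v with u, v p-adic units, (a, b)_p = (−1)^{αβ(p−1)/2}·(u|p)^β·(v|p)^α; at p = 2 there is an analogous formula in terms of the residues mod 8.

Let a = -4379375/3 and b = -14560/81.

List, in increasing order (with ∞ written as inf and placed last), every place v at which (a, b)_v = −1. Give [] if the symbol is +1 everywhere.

(a, b) ≡ (-429, -910) mod (ℚ^×)²; places V = {2, 3, 5, 7, 11, 13, ∞}.
(a,b)_11: α=1, u≡3; β=0, v≡1 (mod 11); (3|11)=+1, (1|11)=+1; sign (−1)^0·+1^0·+1^1 = +1.
(a,b)_7: α=2, u≡5; β=1, v≡5 (mod 7); (5|7)=-1, (5|7)=-1; sign (−1)^0·-1^1·-1^2 = -1.
(a,b)_∞: sgn(-429)=−, sgn(-910)=−, so -1.
(a,b)_2: α=0, β=5; u≡3, v≡1 (mod 8); ε(u)ε(v)=1·0, αω(v)=0·0, βω(u)=5·1; sum ≡ 1  ⇒  -1.
(a,b)_5: α=4, u≡1; β=1, v≡3 (mod 5); (1|5)=+1, (3|5)=-1; sign (−1)^0·+1^1·-1^4 = +1.
(a,b)_13: α=1, u≡11; β=1, v≡8 (mod 13); (11|13)=-1, (8|13)=-1; sign (−1)^0·-1^1·-1^1 = +1.
(a,b)_3: α=-1, u≡1; β=-4, v≡2 (mod 3); (1|3)=+1, (2|3)=-1; sign (−1)^0·+1^-4·-1^-1 = -1.
(-429, -910 / ℚ) ramifies at {2, 3, 7, ∞}: a division algebra.

[2, 3, 7, inf]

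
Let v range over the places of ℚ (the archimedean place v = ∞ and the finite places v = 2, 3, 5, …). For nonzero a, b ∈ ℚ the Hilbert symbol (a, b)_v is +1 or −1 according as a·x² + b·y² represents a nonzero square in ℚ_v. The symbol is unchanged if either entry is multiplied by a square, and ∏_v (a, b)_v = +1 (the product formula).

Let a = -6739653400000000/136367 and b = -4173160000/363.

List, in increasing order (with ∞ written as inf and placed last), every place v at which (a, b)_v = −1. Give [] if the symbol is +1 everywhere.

Mod squares: a ≡ -14858, b ≡ -3. Check v ∈ {∞, 2, 3, 5, 7, 11, 17, 19, 23}.
v=2: v_2(a)=9, v_2(b)=6; units ≡ 3, 5 (mod 8); ε·ε+αω+βω = 1·0+9·1+6·1 ≡ 1  ⇒  (a,b)_2 = -1.
v=∞: -14858 < 0 and -3 < 0  ⇒  (a,b)_∞ = -1.
v=5: a=5^8·(≡3), b=5^4·(≡3) mod 5; (3|5)=-1, (3|5)=-1; (−1)^{8·4·2}·(-1)^4·(-1)^8 = +1.
v=3: a=3^0·(≡1), b=3^-1·(≡2) mod 3; (1|3)=+1, (2|3)=-1; (−1)^{0·-1·1}·(+1)^-1·(-1)^0 = +1.
v=19: a=19^3·(≡11), b=19^2·(≡9) mod 19; (11|19)=+1, (9|19)=+1; (−1)^{3·2·9}·(+1)^2·(+1)^3 = +1.
v=11: a=11^-2·(≡3), b=11^-2·(≡8) mod 11; (3|11)=+1, (8|11)=-1; (−1)^{-2·-2·5}·(+1)^-2·(-1)^-2 = +1.
v=7: a=7^-2·(≡6), b=7^0·(≡2) mod 7; (6|7)=-1, (2|7)=+1; (−1)^{-2·0·3}·(-1)^0·(+1)^-2 = +1.
v=23: a=23^-1·(≡10), b=23^0·(≡19) mod 23; (10|23)=-1, (19|23)=-1; (−1)^{-1·0·11}·(-1)^0·(-1)^-1 = -1.
v=17: a=17^3·(≡5), b=17^2·(≡12) mod 17; (5|17)=-1, (12|17)=-1; (−1)^{3·2·8}·(-1)^2·(-1)^3 = -1.
Ram(-14858, -3) = {2, 17, 23, ∞}; no ℚ_2-point on the conic.

[2, 17, 23, inf]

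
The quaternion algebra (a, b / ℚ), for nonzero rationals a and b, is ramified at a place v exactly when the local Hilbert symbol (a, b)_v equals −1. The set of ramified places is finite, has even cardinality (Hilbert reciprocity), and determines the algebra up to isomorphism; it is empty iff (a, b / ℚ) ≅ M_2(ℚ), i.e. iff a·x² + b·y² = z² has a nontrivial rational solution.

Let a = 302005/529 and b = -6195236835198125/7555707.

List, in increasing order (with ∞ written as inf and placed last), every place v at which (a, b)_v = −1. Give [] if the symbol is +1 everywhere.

[11, 13]

(a, b) ≡ (1045, -8151) mod (ℚ^×)²; places V = {2, 3, 5, 11, 13, 17, 19, 23, ∞}.
(a,b)_3: α=0, u≡1; β=-3, v≡1 (mod 3); (1|3)=+1, (1|3)=+1; sign (−1)^0·+1^-3·+1^0 = +1.
(a,b)_∞: sgn(1045)=+, sgn(-8151)=−, so +1.
(a,b)_23: α=-2, u≡15; β=-4, v≡19 (mod 23); (15|23)=-1, (19|23)=-1; sign (−1)^0·-1^-4·-1^-2 = +1.
(a,b)_17: α=2, u≡4; β=4, v≡1 (mod 17); (4|17)=+1, (1|17)=+1; sign (−1)^0·+1^4·+1^2 = +1.
(a,b)_11: α=1, u≡10; β=3, v≡8 (mod 11); (10|11)=-1, (8|11)=-1; sign (−1)^1·-1^3·-1^1 = -1.
(a,b)_2: α=0, β=0; u≡5, v≡1 (mod 8); ε(u)ε(v)=0·0, αω(v)=0·0, βω(u)=0·1; sum ≡ 0  ⇒  +1.
(a,b)_5: α=1, u≡4; β=4, v≡4 (mod 5); (4|5)=+1, (4|5)=+1; sign (−1)^0·+1^4·+1^1 = +1.
(a,b)_13: α=0, u≡6; β=1, v≡10 (mod 13); (6|13)=-1, (10|13)=+1; sign (−1)^0·-1^1·+1^0 = -1.
(a,b)_19: α=1, u≡9; β=3, v≡10 (mod 19); (9|19)=+1, (10|19)=-1; sign (−1)^1·+1^3·-1^1 = +1.
Ram(1045, -8151) = {11, 13}; no ℚ_11-point on the conic.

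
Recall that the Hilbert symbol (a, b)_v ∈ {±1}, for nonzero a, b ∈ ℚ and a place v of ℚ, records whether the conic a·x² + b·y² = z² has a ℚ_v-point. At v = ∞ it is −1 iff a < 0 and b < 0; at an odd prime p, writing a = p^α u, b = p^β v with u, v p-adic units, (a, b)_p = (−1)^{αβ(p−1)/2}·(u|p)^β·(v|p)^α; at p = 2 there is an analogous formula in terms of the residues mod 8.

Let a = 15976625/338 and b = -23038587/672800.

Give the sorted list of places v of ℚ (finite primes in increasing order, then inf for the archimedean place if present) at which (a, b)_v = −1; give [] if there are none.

Mod squares: a ≡ 1330, b ≡ -374. Check v ∈ {∞, 2, 3, 5, 7, 11, 13, 17, 19, 29, 31}.
v=7: a=7^1·(≡2), b=7^0·(≡1) mod 7; (2|7)=+1, (1|7)=+1; (−1)^{1·0·3}·(+1)^0·(+1)^1 = +1.
v=29: a=29^0·(≡20), b=29^-2·(≡17) mod 29; (20|29)=+1, (17|29)=-1; (−1)^{0·-2·14}·(+1)^-2·(-1)^0 = +1.
v=19: a=19^1·(≡2), b=19^0·(≡11) mod 19; (2|19)=-1, (11|19)=+1; (−1)^{1·0·9}·(-1)^0·(+1)^1 = +1.
v=3: a=3^0·(≡1), b=3^6·(≡1) mod 3; (1|3)=+1, (1|3)=+1; (−1)^{0·6·1}·(+1)^6·(+1)^0 = +1.
v=2: v_2(a)=-1, v_2(b)=-5; units ≡ 1, 5 (mod 8); ε·ε+αω+βω = 0·0+-1·1+-5·0 ≡ 1  ⇒  (a,b)_2 = -1.
v=31: a=31^2·(≡28), b=31^0·(≡30) mod 31; (28|31)=+1, (30|31)=-1; (−1)^{2·0·15}·(+1)^0·(-1)^2 = +1.
v=∞: 1330 > 0 and -374 < 0  ⇒  (a,b)_∞ = +1.
v=11: a=11^0·(≡2), b=11^1·(≡7) mod 11; (2|11)=-1, (7|11)=-1; (−1)^{0·1·5}·(-1)^1·(-1)^0 = -1.
v=5: a=5^3·(≡1), b=5^-2·(≡4) mod 5; (1|5)=+1, (4|5)=+1; (−1)^{3·-2·2}·(+1)^-2·(+1)^3 = +1.
v=13: a=13^-2·(≡1), b=13^2·(≡9) mod 13; (1|13)=+1, (9|13)=+1; (−1)^{-2·2·6}·(+1)^2·(+1)^-2 = +1.
v=17: a=17^0·(≡13), b=17^1·(≡10) mod 17; (13|17)=+1, (10|17)=-1; (−1)^{0·1·8}·(+1)^1·(-1)^0 = +1.
|Ram(1330, -374)| = 2, even; anisotropic at {2, 11}.

[2, 11]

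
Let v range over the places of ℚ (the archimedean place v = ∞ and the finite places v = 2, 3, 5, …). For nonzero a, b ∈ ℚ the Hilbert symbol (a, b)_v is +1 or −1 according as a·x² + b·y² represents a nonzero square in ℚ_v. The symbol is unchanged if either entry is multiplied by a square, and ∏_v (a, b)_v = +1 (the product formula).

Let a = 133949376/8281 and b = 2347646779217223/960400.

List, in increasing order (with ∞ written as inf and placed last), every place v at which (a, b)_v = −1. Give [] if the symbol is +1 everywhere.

[2, 23]

Mod squares: a ≡ 319, b ≡ 23. Check v ∈ {∞, 2, 3, 5, 7, 11, 13, 17, 23, 29}.
v=∞: 319 > 0 and 23 > 0  ⇒  (a,b)_∞ = +1.
v=13: a=13^-2·(≡8), b=13^0·(≡10) mod 13; (8|13)=-1, (10|13)=+1; (−1)^{-2·0·6}·(-1)^0·(+1)^-2 = +1.
v=2: v_2(a)=6, v_2(b)=-4; units ≡ 7, 7 (mod 8); ε·ε+αω+βω = 1·1+6·0+-4·0 ≡ 1  ⇒  (a,b)_2 = -1.
v=29: a=29^1·(≡18), b=29^2·(≡7) mod 29; (18|29)=-1, (7|29)=+1; (−1)^{1·2·14}·(-1)^2·(+1)^1 = +1.
v=7: a=7^-2·(≡1), b=7^-4·(≡1) mod 7; (1|7)=+1, (1|7)=+1; (−1)^{-2·-4·3}·(+1)^-4·(+1)^-2 = +1.
v=3: a=3^8·(≡1), b=3^8·(≡2) mod 3; (1|3)=+1, (2|3)=-1; (−1)^{8·8·1}·(+1)^8·(-1)^8 = +1.
v=5: a=5^0·(≡1), b=5^-2·(≡3) mod 5; (1|5)=+1, (3|5)=-1; (−1)^{0·-2·2}·(+1)^-2·(-1)^0 = +1.
v=11: a=11^1·(≡2), b=11^2·(≡9) mod 11; (2|11)=-1, (9|11)=+1; (−1)^{1·2·5}·(-1)^2·(+1)^1 = +1.
v=23: a=23^0·(≡21), b=23^3·(≡1) mod 23; (21|23)=-1, (1|23)=+1; (−1)^{0·3·11}·(-1)^3·(+1)^0 = -1.
v=17: a=17^0·(≡9), b=17^2·(≡6) mod 17; (9|17)=+1, (6|17)=-1; (−1)^{0·2·8}·(+1)^2·(-1)^0 = +1.
|Ram(319, 23)| = 2, even; anisotropic at {2, 23}.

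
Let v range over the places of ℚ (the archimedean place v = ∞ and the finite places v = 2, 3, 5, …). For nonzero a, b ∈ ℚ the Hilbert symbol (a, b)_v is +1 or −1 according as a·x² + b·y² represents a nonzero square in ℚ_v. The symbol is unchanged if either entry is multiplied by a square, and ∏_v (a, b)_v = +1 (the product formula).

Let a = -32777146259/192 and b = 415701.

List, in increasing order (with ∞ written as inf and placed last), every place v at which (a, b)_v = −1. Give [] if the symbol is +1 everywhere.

[11, 13]

Mod squares: a ≡ -33, b ≡ 46189. Check v ∈ {∞, 2, 3, 11, 13, 17, 19}.
v=13: a=13^4·(≡6), b=13^1·(≡10) mod 13; (6|13)=-1, (10|13)=+1; (−1)^{4·1·6}·(-1)^1·(+1)^4 = -1.
v=3: a=3^-1·(≡1), b=3^2·(≡1) mod 3; (1|3)=+1, (1|3)=+1; (−1)^{-1·2·1}·(+1)^2·(+1)^-1 = +1.
v=2: v_2(a)=-6, v_2(b)=0; units ≡ 7, 5 (mod 8); ε·ε+αω+βω = 1·0+-6·1+0·0 ≡ 0  ⇒  (a,b)_2 = +1.
v=11: a=11^1·(≡6), b=11^1·(≡6) mod 11; (6|11)=-1, (6|11)=-1; (−1)^{1·1·5}·(-1)^1·(-1)^1 = -1.
v=17: a=17^2·(≡15), b=17^1·(≡7) mod 17; (15|17)=+1, (7|17)=-1; (−1)^{2·1·8}·(+1)^1·(-1)^2 = +1.
v=19: a=19^2·(≡7), b=19^1·(≡10) mod 19; (7|19)=+1, (10|19)=-1; (−1)^{2·1·9}·(+1)^1·(-1)^2 = +1.
v=∞: -33 < 0 and 46189 > 0  ⇒  (a,b)_∞ = +1.
Ram(-33, 46189) = {11, 13}; no ℚ_11-point on the conic.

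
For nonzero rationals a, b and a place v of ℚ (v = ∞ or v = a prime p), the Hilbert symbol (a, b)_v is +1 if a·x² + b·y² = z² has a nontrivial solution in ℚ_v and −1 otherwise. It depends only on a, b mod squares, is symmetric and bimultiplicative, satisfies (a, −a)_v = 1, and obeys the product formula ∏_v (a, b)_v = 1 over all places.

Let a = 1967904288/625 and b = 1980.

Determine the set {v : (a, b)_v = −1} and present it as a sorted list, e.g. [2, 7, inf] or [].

[5, 43]

Mod squares: a ≡ 278898, b ≡ 55. Check v ∈ {∞, 2, 3, 5, 7, 11, 23, 43, 47}.
v=5: a=5^-4·(≡3), b=5^1·(≡1) mod 5; (3|5)=-1, (1|5)=+1; (−1)^{-4·1·2}·(-1)^1·(+1)^-4 = -1.
v=43: a=43^1·(≡10), b=43^0·(≡2) mod 43; (10|43)=+1, (2|43)=-1; (−1)^{1·0·21}·(+1)^0·(-1)^1 = -1.
v=2: v_2(a)=5, v_2(b)=2; units ≡ 1, 7 (mod 8); ε·ε+αω+βω = 0·1+5·0+2·0 ≡ 0  ⇒  (a,b)_2 = +1.
v=∞: 278898 > 0 and 55 > 0  ⇒  (a,b)_∞ = +1.
v=7: a=7^2·(≡1), b=7^0·(≡6) mod 7; (1|7)=+1, (6|7)=-1; (−1)^{2·0·3}·(+1)^0·(-1)^2 = +1.
v=47: a=47^1·(≡32), b=47^0·(≡6) mod 47; (32|47)=+1, (6|47)=+1; (−1)^{1·0·23}·(+1)^0·(+1)^1 = +1.
v=3: a=3^3·(≡2), b=3^2·(≡1) mod 3; (2|3)=-1, (1|3)=+1; (−1)^{3·2·1}·(-1)^2·(+1)^3 = +1.
v=23: a=23^1·(≡11), b=23^0·(≡2) mod 23; (11|23)=-1, (2|23)=+1; (−1)^{1·0·11}·(-1)^0·(+1)^1 = +1.
v=11: a=11^0·(≡1), b=11^1·(≡4) mod 11; (1|11)=+1, (4|11)=+1; (−1)^{0·1·5}·(+1)^1·(+1)^0 = +1.
(278898, 55 / ℚ) ramifies at {5, 43}: a division algebra.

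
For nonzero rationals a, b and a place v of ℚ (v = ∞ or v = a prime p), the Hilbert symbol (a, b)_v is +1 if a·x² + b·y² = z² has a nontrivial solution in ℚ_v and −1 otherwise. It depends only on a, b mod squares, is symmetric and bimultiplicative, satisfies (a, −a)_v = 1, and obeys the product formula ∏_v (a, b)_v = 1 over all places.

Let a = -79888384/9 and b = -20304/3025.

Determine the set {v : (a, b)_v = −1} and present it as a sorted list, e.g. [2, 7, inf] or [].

Mod squares: a ≡ -1219, b ≡ -141. Check v ∈ {∞, 2, 3, 5, 11, 23, 47, 53}.
v=47: a=47^0·(≡6), b=47^1·(≡5) mod 47; (6|47)=+1, (5|47)=-1; (−1)^{0·1·23}·(+1)^1·(-1)^0 = +1.
v=3: a=3^-2·(≡2), b=3^3·(≡1) mod 3; (2|3)=-1, (1|3)=+1; (−1)^{-2·3·1}·(-1)^3·(+1)^-2 = -1.
v=11: a=11^0·(≡2), b=11^-2·(≡8) mod 11; (2|11)=-1, (8|11)=-1; (−1)^{0·-2·5}·(-1)^-2·(-1)^0 = +1.
v=5: a=5^0·(≡4), b=5^-2·(≡1) mod 5; (4|5)=+1, (1|5)=+1; (−1)^{0·-2·2}·(+1)^-2·(+1)^0 = +1.
v=2: v_2(a)=16, v_2(b)=4; units ≡ 5, 3 (mod 8); ε·ε+αω+βω = 0·1+16·1+4·1 ≡ 0  ⇒  (a,b)_2 = +1.
v=∞: -1219 < 0 and -141 < 0  ⇒  (a,b)_∞ = -1.
v=23: a=23^1·(≡16), b=23^0·(≡10) mod 23; (16|23)=+1, (10|23)=-1; (−1)^{1·0·11}·(+1)^0·(-1)^1 = -1.
v=53: a=53^1·(≡5), b=53^0·(≡12) mod 53; (5|53)=-1, (12|53)=-1; (−1)^{1·0·26}·(-1)^0·(-1)^1 = -1.
Ram(-1219, -141) = {3, 23, 53, ∞}; no ℚ_3-point on the conic.

[3, 23, 53, inf]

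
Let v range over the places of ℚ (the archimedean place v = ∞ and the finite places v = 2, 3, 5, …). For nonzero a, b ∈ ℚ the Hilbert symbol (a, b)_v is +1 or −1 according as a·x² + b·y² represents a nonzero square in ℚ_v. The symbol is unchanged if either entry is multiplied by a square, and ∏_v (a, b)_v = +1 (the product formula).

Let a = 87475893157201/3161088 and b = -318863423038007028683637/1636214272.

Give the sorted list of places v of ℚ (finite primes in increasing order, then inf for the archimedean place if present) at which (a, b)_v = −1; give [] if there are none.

[7, 23, 29, 31]

Mod squares: a ≡ 5355343, b ≡ -814. Check v ∈ {∞, 2, 3, 7, 11, 17, 23, 29, 31, 37}.
v=23: a=23^1·(≡8), b=23^0·(≡15) mod 23; (8|23)=+1, (15|23)=-1; (−1)^{1·0·11}·(+1)^0·(-1)^1 = -1.
v=29: a=29^1·(≡4), b=29^4·(≡8) mod 29; (4|29)=+1, (8|29)=-1; (−1)^{1·4·14}·(+1)^4·(-1)^1 = -1.
v=2: v_2(a)=-10, v_2(b)=-9; units ≡ 7, 1 (mod 8); ε·ε+αω+βω = 1·0+-10·0+-9·0 ≡ 0  ⇒  (a,b)_2 = +1.
v=7: a=7^-3·(≡6), b=7^-4·(≡5) mod 7; (6|7)=-1, (5|7)=-1; (−1)^{-3·-4·3}·(-1)^-4·(-1)^-3 = -1.
v=17: a=17^4·(≡14), b=17^4·(≡16) mod 17; (14|17)=-1, (16|17)=+1; (−1)^{4·4·8}·(-1)^4·(+1)^4 = +1.
v=31: a=31^1·(≡11), b=31^2·(≡15) mod 31; (11|31)=-1, (15|31)=-1; (−1)^{1·2·15}·(-1)^2·(-1)^1 = -1.
v=37: a=37^3·(≡5), b=37^5·(≡20) mod 37; (5|37)=-1, (20|37)=-1; (−1)^{3·5·18}·(-1)^5·(-1)^3 = +1.
v=3: a=3^-2·(≡1), b=3^4·(≡2) mod 3; (1|3)=+1, (2|3)=-1; (−1)^{-2·4·1}·(+1)^4·(-1)^-2 = +1.
v=11: a=11^0·(≡3), b=11^-3·(≡9) mod 11; (3|11)=+1, (9|11)=+1; (−1)^{0·-3·5}·(+1)^-3·(+1)^0 = +1.
v=∞: 5355343 > 0 and -814 < 0  ⇒  (a,b)_∞ = +1.
Ram(5355343, -814) = {7, 23, 29, 31}; no ℚ_7-point on the conic.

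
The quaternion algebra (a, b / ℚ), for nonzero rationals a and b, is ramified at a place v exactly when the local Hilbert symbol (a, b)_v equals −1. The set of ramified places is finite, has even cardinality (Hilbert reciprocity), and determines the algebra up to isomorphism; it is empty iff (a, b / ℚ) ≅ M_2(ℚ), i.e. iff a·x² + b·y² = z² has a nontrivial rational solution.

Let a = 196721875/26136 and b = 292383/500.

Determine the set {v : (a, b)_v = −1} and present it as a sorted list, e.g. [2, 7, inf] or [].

[2, 5, 13, 17]

Mod squares: a ≡ 3570, b ≡ 3315. Check v ∈ {∞, 2, 3, 5, 7, 11, 13, 17, 23}.
v=∞: 3570 > 0 and 3315 > 0  ⇒  (a,b)_∞ = +1.
v=11: a=11^-2·(≡6), b=11^0·(≡5) mod 11; (6|11)=-1, (5|11)=+1; (−1)^{-2·0·5}·(-1)^0·(+1)^-2 = +1.
v=23: a=23^2·(≡10), b=23^0·(≡18) mod 23; (10|23)=-1, (18|23)=+1; (−1)^{2·0·11}·(-1)^0·(+1)^2 = +1.
v=7: a=7^1·(≡3), b=7^2·(≡1) mod 7; (3|7)=-1, (1|7)=+1; (−1)^{1·2·3}·(-1)^2·(+1)^1 = +1.
v=3: a=3^-3·(≡2), b=3^3·(≡1) mod 3; (2|3)=-1, (1|3)=+1; (−1)^{-3·3·1}·(-1)^3·(+1)^-3 = +1.
v=2: v_2(a)=-3, v_2(b)=-2; units ≡ 1, 3 (mod 8); ε·ε+αω+βω = 0·1+-3·1+-2·0 ≡ 1  ⇒  (a,b)_2 = -1.
v=5: a=5^5·(≡1), b=5^-3·(≡2) mod 5; (1|5)=+1, (2|5)=-1; (−1)^{5·-3·2}·(+1)^-3·(-1)^5 = -1.
v=17: a=17^1·(≡11), b=17^1·(≡9) mod 17; (11|17)=-1, (9|17)=+1; (−1)^{1·1·8}·(-1)^1·(+1)^1 = -1.
v=13: a=13^0·(≡2), b=13^1·(≡11) mod 13; (2|13)=-1, (11|13)=-1; (−1)^{0·1·6}·(-1)^1·(-1)^0 = -1.
|Ram(3570, 3315)| = 4, even; anisotropic at {2, 5, 13, 17}.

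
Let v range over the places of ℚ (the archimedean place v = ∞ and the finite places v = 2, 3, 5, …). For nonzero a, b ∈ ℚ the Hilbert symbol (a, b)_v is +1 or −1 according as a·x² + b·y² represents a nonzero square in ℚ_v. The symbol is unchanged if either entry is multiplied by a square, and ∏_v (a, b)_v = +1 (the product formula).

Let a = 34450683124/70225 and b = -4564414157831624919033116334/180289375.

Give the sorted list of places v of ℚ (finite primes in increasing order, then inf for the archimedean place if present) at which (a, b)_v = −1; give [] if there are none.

(a, b) ≡ (176341, -3562440882) mod (ℚ^×)²; places V = {2, 3, 5, 7, 11, 13, 17, 23, 29, 37, 41, 53, ∞}.
(a,b)_13: α=2, u≡9; β=1, v≡11 (mod 13); (9|13)=+1, (11|13)=-1; sign (−1)^0·+1^1·-1^2 = +1.
(a,b)_2: α=2, β=1; u≡5, v≡7 (mod 8); ε(u)ε(v)=0·1, αω(v)=2·0, βω(u)=1·1; sum ≡ 1  ⇒  -1.
(a,b)_5: α=-2, u≡1; β=-4, v≡2 (mod 5); (1|5)=+1, (2|5)=-1; sign (−1)^0·+1^-4·-1^-2 = +1.
(a,b)_7: α=0, u≡4; β=-3, v≡6 (mod 7); (4|7)=+1, (6|7)=-1; sign (−1)^0·+1^-3·-1^0 = +1.
(a,b)_53: α=-2, u≡13; β=0, v≡40 (mod 53); (13|53)=+1, (40|53)=+1; sign (−1)^0·+1^0·+1^-2 = +1.
(a,b)_23: α=1, u≡18; β=3, v≡20 (mod 23); (18|23)=+1, (20|23)=-1; sign (−1)^1·+1^3·-1^1 = +1.
(a,b)_11: α=1, u≡5; β=3, v≡4 (mod 11); (5|11)=+1, (4|11)=+1; sign (−1)^1·+1^3·+1^1 = -1.
(a,b)_37: α=0, u≡4; β=3, v≡30 (mod 37); (4|37)=+1, (30|37)=+1; sign (−1)^0·+1^3·+1^0 = +1.
(a,b)_∞: sgn(176341)=+, sgn(-3562440882)=−, so +1.
(a,b)_41: α=1, u≡20; β=3, v≡35 (mod 41); (20|41)=+1, (35|41)=-1; sign (−1)^0·+1^3·-1^1 = -1.
(a,b)_3: α=0, u≡1; β=7, v≡1 (mod 3); (1|3)=+1, (1|3)=+1; sign (−1)^0·+1^7·+1^0 = +1.
(a,b)_29: α=0, u≡19; β=-2, v≡13 (mod 29); (19|29)=-1, (13|29)=+1; sign (−1)^0·-1^-2·+1^0 = +1.
(a,b)_17: α=3, u≡6; β=5, v≡16 (mod 17); (6|17)=-1, (16|17)=+1; sign (−1)^0·-1^5·+1^3 = -1.
Ram(176341, -3562440882) = {2, 11, 17, 41}; no ℚ_2-point on the conic.

[2, 11, 17, 41]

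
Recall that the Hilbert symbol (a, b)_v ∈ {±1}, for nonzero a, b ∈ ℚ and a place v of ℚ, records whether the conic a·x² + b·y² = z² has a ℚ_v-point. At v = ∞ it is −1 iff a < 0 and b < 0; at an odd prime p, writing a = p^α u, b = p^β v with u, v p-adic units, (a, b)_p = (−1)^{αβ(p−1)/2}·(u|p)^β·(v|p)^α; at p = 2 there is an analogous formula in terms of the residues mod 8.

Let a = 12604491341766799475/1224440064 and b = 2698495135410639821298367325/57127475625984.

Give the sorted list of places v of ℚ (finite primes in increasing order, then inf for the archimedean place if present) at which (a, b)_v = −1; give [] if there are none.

[11, 13]

Mod squares: a ≡ 11, b ≡ 2717. Check v ∈ {∞, 2, 3, 5, 7, 11, 13, 19}.
v=2: v_2(a)=-8, v_2(b)=-14; units ≡ 3, 5 (mod 8); ε·ε+αω+βω = 1·0+-8·1+-14·1 ≡ 0  ⇒  (a,b)_2 = +1.
v=11: a=11^1·(≡5), b=11^1·(≡3) mod 11; (5|11)=+1, (3|11)=+1; (−1)^{1·1·5}·(+1)^1·(+1)^1 = -1.
v=13: a=13^2·(≡11), b=13^3·(≡1) mod 13; (11|13)=-1, (1|13)=+1; (−1)^{2·3·6}·(-1)^3·(+1)^2 = -1.
v=5: a=5^2·(≡1), b=5^2·(≡2) mod 5; (1|5)=+1, (2|5)=-1; (−1)^{2·2·2}·(+1)^2·(-1)^2 = +1.
v=19: a=19^6·(≡4), b=19^9·(≡2) mod 19; (4|19)=+1, (2|19)=-1; (−1)^{6·9·9}·(+1)^9·(-1)^6 = +1.
v=3: a=3^-14·(≡2), b=3^-20·(≡2) mod 3; (2|3)=-1, (2|3)=-1; (−1)^{-14·-20·1}·(-1)^-20·(-1)^-14 = +1.
v=7: a=7^8·(≡2), b=7^12·(≡2) mod 7; (2|7)=+1, (2|7)=+1; (−1)^{8·12·3}·(+1)^12·(+1)^8 = +1.
v=∞: 11 > 0 and 2717 > 0  ⇒  (a,b)_∞ = +1.
|Ram(11, 2717)| = 2, even; anisotropic at {11, 13}.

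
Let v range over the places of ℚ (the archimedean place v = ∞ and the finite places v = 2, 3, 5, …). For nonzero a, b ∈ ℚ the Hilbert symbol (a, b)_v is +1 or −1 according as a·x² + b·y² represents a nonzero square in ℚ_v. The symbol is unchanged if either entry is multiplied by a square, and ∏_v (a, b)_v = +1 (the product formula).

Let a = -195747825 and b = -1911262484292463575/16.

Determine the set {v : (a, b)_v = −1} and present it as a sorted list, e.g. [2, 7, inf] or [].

Mod squares: a ≡ -7829913, b ≡ -1247. Check v ∈ {∞, 2, 3, 5, 7, 13, 23, 29, 43}.
v=2: v_2(a)=0, v_2(b)=-4; units ≡ 7, 1 (mod 8); ε·ε+αω+βω = 1·0+0·0+-4·0 ≡ 0  ⇒  (a,b)_2 = +1.
v=∞: -7829913 < 0 and -1247 < 0  ⇒  (a,b)_∞ = -1.
v=13: a=13^1·(≡11), b=13^2·(≡3) mod 13; (11|13)=-1, (3|13)=+1; (−1)^{1·2·6}·(-1)^2·(+1)^1 = +1.
v=5: a=5^2·(≡2), b=5^2·(≡2) mod 5; (2|5)=-1, (2|5)=-1; (−1)^{2·2·2}·(-1)^2·(-1)^2 = +1.
v=43: a=43^1·(≡6), b=43^3·(≡9) mod 43; (6|43)=+1, (9|43)=+1; (−1)^{1·3·21}·(+1)^3·(+1)^1 = -1.
v=29: a=29^1·(≡28), b=29^3·(≡12) mod 29; (28|29)=+1, (12|29)=-1; (−1)^{1·3·14}·(+1)^3·(-1)^1 = -1.
v=7: a=7^1·(≡3), b=7^2·(≡5) mod 7; (3|7)=-1, (5|7)=-1; (−1)^{1·2·3}·(-1)^2·(-1)^1 = -1.
v=23: a=23^1·(≡7), b=23^2·(≡6) mod 23; (7|23)=-1, (6|23)=+1; (−1)^{1·2·11}·(-1)^2·(+1)^1 = +1.
v=3: a=3^1·(≡2), b=3^2·(≡1) mod 3; (2|3)=-1, (1|3)=+1; (−1)^{1·2·1}·(-1)^2·(+1)^1 = +1.
Ram(-7829913, -1247) = {7, 29, 43, ∞}; no ℚ_7-point on the conic.

[7, 29, 43, inf]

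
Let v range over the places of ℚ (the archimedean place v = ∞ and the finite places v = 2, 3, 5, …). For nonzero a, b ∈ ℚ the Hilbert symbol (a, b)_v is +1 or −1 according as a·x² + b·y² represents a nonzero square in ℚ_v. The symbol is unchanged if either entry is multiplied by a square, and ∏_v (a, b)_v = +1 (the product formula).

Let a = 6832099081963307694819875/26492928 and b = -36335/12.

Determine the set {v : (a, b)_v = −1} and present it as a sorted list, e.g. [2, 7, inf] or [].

[2, 3, 5, 31, 41, 43]

Mod squares: a ≡ 2912731635, b ≡ -645. Check v ∈ {∞, 2, 3, 5, 7, 11, 13, 17, 19, 31, 41, 43}.
v=43: a=43^3·(≡39), b=43^1·(≡12) mod 43; (39|43)=-1, (12|43)=-1; (−1)^{3·1·21}·(-1)^1·(-1)^3 = -1.
v=17: a=17^1·(≡7), b=17^0·(≡8) mod 17; (7|17)=-1, (8|17)=+1; (−1)^{1·0·8}·(-1)^0·(+1)^1 = +1.
v=11: a=11^-1·(≡9), b=11^0·(≡9) mod 11; (9|11)=+1, (9|11)=+1; (−1)^{-1·0·5}·(+1)^0·(+1)^-1 = +1.
v=41: a=41^1·(≡21), b=41^0·(≡30) mod 41; (21|41)=+1, (30|41)=-1; (−1)^{1·0·20}·(+1)^0·(-1)^1 = -1.
v=31: a=31^3·(≡25), b=31^0·(≡23) mod 31; (25|31)=+1, (23|31)=-1; (−1)^{3·0·15}·(+1)^0·(-1)^3 = -1.
v=7: a=7^-2·(≡4), b=7^0·(≡6) mod 7; (4|7)=+1, (6|7)=-1; (−1)^{-2·0·3}·(+1)^0·(-1)^-2 = +1.
v=2: v_2(a)=-14, v_2(b)=-2; units ≡ 3, 3 (mod 8); ε·ε+αω+βω = 1·1+-14·1+-2·1 ≡ 1  ⇒  (a,b)_2 = -1.
v=19: a=19^3·(≡10), b=19^0·(≡1) mod 19; (10|19)=-1, (1|19)=+1; (−1)^{3·0·9}·(-1)^0·(+1)^3 = +1.
v=13: a=13^6·(≡11), b=13^2·(≡7) mod 13; (11|13)=-1, (7|13)=-1; (−1)^{6·2·6}·(-1)^2·(-1)^6 = +1.
v=5: a=5^3·(≡3), b=5^1·(≡4) mod 5; (3|5)=-1, (4|5)=+1; (−1)^{3·1·2}·(-1)^1·(+1)^3 = -1.
v=∞: 2912731635 > 0 and -645 < 0  ⇒  (a,b)_∞ = +1.
v=3: a=3^-1·(≡1), b=3^-1·(≡1) mod 3; (1|3)=+1, (1|3)=+1; (−1)^{-1·-1·1}·(+1)^-1·(+1)^-1 = -1.
(2912731635, -645 / ℚ) ramifies at {2, 3, 5, 31, 41, 43}: a division algebra.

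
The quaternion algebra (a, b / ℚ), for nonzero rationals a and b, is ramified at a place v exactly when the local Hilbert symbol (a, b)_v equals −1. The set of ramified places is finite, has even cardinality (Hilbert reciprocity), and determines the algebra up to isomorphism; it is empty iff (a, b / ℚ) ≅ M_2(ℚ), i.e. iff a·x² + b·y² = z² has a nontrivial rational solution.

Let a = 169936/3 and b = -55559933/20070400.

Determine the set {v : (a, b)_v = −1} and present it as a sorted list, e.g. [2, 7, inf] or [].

[2, 11, 13, 19]

Mod squares: a ≡ 31863, b ≡ -2717. Check v ∈ {∞, 2, 3, 5, 7, 11, 13, 19, 43}.
v=∞: 31863 > 0 and -2717 < 0  ⇒  (a,b)_∞ = +1.
v=7: a=7^0·(≡6), b=7^-2·(≡6) mod 7; (6|7)=-1, (6|7)=-1; (−1)^{0·-2·3}·(-1)^-2·(-1)^0 = +1.
v=3: a=3^-1·(≡1), b=3^0·(≡1) mod 3; (1|3)=+1, (1|3)=+1; (−1)^{-1·0·1}·(+1)^0·(+1)^-1 = +1.
v=13: a=13^1·(≡11), b=13^3·(≡4) mod 13; (11|13)=-1, (4|13)=+1; (−1)^{1·3·6}·(-1)^3·(+1)^1 = -1.
v=2: v_2(a)=4, v_2(b)=-14; units ≡ 7, 3 (mod 8); ε·ε+αω+βω = 1·1+4·1+-14·0 ≡ 1  ⇒  (a,b)_2 = -1.
v=5: a=5^0·(≡2), b=5^-2·(≡2) mod 5; (2|5)=-1, (2|5)=-1; (−1)^{0·-2·2}·(-1)^-2·(-1)^0 = +1.
v=11: a=11^0·(≡10), b=11^3·(≡10) mod 11; (10|11)=-1, (10|11)=-1; (−1)^{0·3·5}·(-1)^3·(-1)^0 = -1.
v=43: a=43^1·(≡13), b=43^0·(≡40) mod 43; (13|43)=+1, (40|43)=+1; (−1)^{1·0·21}·(+1)^0·(+1)^1 = +1.
v=19: a=19^1·(≡11), b=19^1·(≡4) mod 19; (11|19)=+1, (4|19)=+1; (−1)^{1·1·9}·(+1)^1·(+1)^1 = -1.
Ram(31863, -2717) = {2, 11, 13, 19}; no ℚ_2-point on the conic.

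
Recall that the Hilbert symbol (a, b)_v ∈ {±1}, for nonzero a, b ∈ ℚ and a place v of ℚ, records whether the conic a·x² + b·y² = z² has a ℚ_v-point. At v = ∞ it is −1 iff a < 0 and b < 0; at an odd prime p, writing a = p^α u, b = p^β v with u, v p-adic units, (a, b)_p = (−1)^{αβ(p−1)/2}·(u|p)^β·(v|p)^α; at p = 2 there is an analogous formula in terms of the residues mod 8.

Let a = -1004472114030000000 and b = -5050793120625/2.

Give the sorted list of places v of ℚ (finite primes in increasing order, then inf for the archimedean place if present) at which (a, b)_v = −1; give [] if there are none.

Mod squares: a ≡ -4830, b ≡ -114. Check v ∈ {∞, 2, 3, 5, 7, 11, 19, 23}.
v=11: a=11^2·(≡7), b=11^0·(≡6) mod 11; (7|11)=-1, (6|11)=-1; (−1)^{2·0·5}·(-1)^0·(-1)^2 = +1.
v=2: v_2(a)=7, v_2(b)=-1; units ≡ 1, 7 (mod 8); ε·ε+αω+βω = 0·1+7·0+-1·0 ≡ 0  ⇒  (a,b)_2 = +1.
v=7: a=7^1·(≡3), b=7^4·(≡3) mod 7; (3|7)=-1, (3|7)=-1; (−1)^{1·4·3}·(-1)^4·(-1)^1 = -1.
v=23: a=23^3·(≡19), b=23^0·(≡3) mod 23; (19|23)=-1, (3|23)=+1; (−1)^{3·0·11}·(-1)^0·(+1)^3 = +1.
v=5: a=5^7·(≡1), b=5^4·(≡1) mod 5; (1|5)=+1, (1|5)=+1; (−1)^{7·4·2}·(+1)^4·(+1)^7 = +1.
v=19: a=19^2·(≡13), b=19^1·(≡13) mod 19; (13|19)=-1, (13|19)=-1; (−1)^{2·1·9}·(-1)^1·(-1)^2 = -1.
v=3: a=3^3·(≡1), b=3^11·(≡1) mod 3; (1|3)=+1, (1|3)=+1; (−1)^{3·11·1}·(+1)^11·(+1)^3 = -1.
v=∞: -4830 < 0 and -114 < 0  ⇒  (a,b)_∞ = -1.
|Ram(-4830, -114)| = 4, even; anisotropic at {3, 7, 19, ∞}.

[3, 7, 19, inf]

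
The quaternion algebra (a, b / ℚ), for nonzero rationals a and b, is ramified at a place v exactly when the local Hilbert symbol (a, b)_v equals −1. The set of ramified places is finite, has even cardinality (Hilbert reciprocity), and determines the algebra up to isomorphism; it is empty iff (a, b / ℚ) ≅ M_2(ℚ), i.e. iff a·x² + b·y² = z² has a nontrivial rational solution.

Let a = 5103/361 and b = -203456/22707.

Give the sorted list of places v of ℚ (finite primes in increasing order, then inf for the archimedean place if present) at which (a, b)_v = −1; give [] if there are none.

Mod squares: a ≡ 7, b ≡ -33. Check v ∈ {∞, 2, 3, 7, 11, 17, 19, 29}.
v=19: a=19^-2·(≡11), b=19^0·(≡17) mod 19; (11|19)=+1, (17|19)=+1; (−1)^{-2·0·9}·(+1)^0·(+1)^-2 = +1.
v=29: a=29^0·(≡20), b=29^-2·(≡25) mod 29; (20|29)=+1, (25|29)=+1; (−1)^{0·-2·14}·(+1)^-2·(+1)^0 = +1.
v=17: a=17^0·(≡5), b=17^2·(≡15) mod 17; (5|17)=-1, (15|17)=+1; (−1)^{0·2·8}·(-1)^2·(+1)^0 = +1.
v=∞: 7 > 0 and -33 < 0  ⇒  (a,b)_∞ = +1.
v=3: a=3^6·(≡1), b=3^-3·(≡1) mod 3; (1|3)=+1, (1|3)=+1; (−1)^{6·-3·1}·(+1)^-3·(+1)^6 = +1.
v=2: v_2(a)=0, v_2(b)=6; units ≡ 7, 7 (mod 8); ε·ε+αω+βω = 1·1+0·0+6·0 ≡ 1  ⇒  (a,b)_2 = -1.
v=11: a=11^0·(≡6), b=11^1·(≡2) mod 11; (6|11)=-1, (2|11)=-1; (−1)^{0·1·5}·(-1)^1·(-1)^0 = -1.
v=7: a=7^1·(≡2), b=7^0·(≡1) mod 7; (2|7)=+1, (1|7)=+1; (−1)^{1·0·3}·(+1)^0·(+1)^1 = +1.
|Ram(7, -33)| = 2, even; anisotropic at {2, 11}.

[2, 11]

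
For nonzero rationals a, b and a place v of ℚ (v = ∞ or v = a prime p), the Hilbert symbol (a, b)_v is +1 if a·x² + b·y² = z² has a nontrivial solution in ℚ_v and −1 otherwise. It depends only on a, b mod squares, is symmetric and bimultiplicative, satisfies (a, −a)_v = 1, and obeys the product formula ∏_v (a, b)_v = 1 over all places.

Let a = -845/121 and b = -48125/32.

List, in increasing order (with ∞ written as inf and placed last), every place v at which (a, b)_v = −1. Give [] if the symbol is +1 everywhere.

[11, inf]

Mod squares: a ≡ -5, b ≡ -154. Check v ∈ {∞, 2, 5, 7, 11, 13}.
v=2: v_2(a)=0, v_2(b)=-5; units ≡ 3, 3 (mod 8); ε·ε+αω+βω = 1·1+0·1+-5·1 ≡ 0  ⇒  (a,b)_2 = +1.
v=11: a=11^-2·(≡2), b=11^1·(≡8) mod 11; (2|11)=-1, (8|11)=-1; (−1)^{-2·1·5}·(-1)^1·(-1)^-2 = -1.
v=5: a=5^1·(≡1), b=5^4·(≡4) mod 5; (1|5)=+1, (4|5)=+1; (−1)^{1·4·2}·(+1)^4·(+1)^1 = +1.
v=∞: -5 < 0 and -154 < 0  ⇒  (a,b)_∞ = -1.
v=7: a=7^0·(≡1), b=7^1·(≡5) mod 7; (1|7)=+1, (5|7)=-1; (−1)^{0·1·3}·(+1)^1·(-1)^0 = +1.
v=13: a=13^2·(≡2), b=13^0·(≡11) mod 13; (2|13)=-1, (11|13)=-1; (−1)^{2·0·6}·(-1)^0·(-1)^2 = +1.
(-5, -154 / ℚ) ramifies at {11, ∞}: a division algebra.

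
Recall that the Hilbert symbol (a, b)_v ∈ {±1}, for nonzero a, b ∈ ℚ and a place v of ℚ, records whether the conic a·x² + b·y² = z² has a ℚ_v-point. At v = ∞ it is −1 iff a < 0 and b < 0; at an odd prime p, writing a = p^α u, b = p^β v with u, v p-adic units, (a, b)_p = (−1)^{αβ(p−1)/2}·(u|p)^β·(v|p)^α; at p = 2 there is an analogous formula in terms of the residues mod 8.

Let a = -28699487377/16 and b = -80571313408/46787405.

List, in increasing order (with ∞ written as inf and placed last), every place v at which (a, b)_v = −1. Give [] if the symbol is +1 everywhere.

(a, b) ≡ (-20963833, -2465) mod (ℚ^×)²; places V = {2, 5, 7, 11, 17, 19, 23, 29, 37, 41, 43, 47, ∞}.
(a,b)_17: α=0, u≡14; β=3, v≡16 (mod 17); (14|17)=-1, (16|17)=+1; sign (−1)^0·-1^3·+1^0 = -1.
(a,b)_47: α=1, u≡26; β=2, v≡30 (mod 47); (26|47)=-1, (30|47)=-1; sign (−1)^0·-1^2·-1^1 = -1.
(a,b)_41: α=1, u≡39; β=0, v≡2 (mod 41); (39|41)=+1, (2|41)=+1; sign (−1)^0·+1^0·+1^1 = +1.
(a,b)_37: α=2, u≡16; β=0, v≡2 (mod 37); (16|37)=+1, (2|37)=-1; sign (−1)^0·+1^0·-1^2 = +1.
(a,b)_23: α=1, u≡20; β=-2, v≡7 (mod 23); (20|23)=-1, (7|23)=-1; sign (−1)^0·-1^-2·-1^1 = -1.
(a,b)_5: α=0, u≡3; β=-1, v≡2 (mod 5); (3|5)=-1, (2|5)=-1; sign (−1)^0·-1^-1·-1^0 = -1.
(a,b)_11: α=1, u≡2; β=0, v≡6 (mod 11); (2|11)=-1, (6|11)=-1; sign (−1)^0·-1^0·-1^1 = -1.
(a,b)_29: α=0, u≡24; β=1, v≡8 (mod 29); (24|29)=+1, (8|29)=-1; sign (−1)^0·+1^1·-1^0 = +1.
(a,b)_7: α=0, u≡3; β=-2, v≡3 (mod 7); (3|7)=-1, (3|7)=-1; sign (−1)^0·-1^-2·-1^0 = +1.
(a,b)_19: α=0, u≡4; β=-2, v≡11 (mod 19); (4|19)=+1, (11|19)=+1; sign (−1)^0·+1^-2·+1^0 = +1.
(a,b)_2: α=-4, β=8; u≡7, v≡7 (mod 8); ε(u)ε(v)=1·1, αω(v)=-4·0, βω(u)=8·0; sum ≡ 1  ⇒  -1.
(a,b)_43: α=1, u≡39; β=0, v≡29 (mod 43); (39|43)=-1, (29|43)=-1; sign (−1)^0·-1^0·-1^1 = -1.
(a,b)_∞: sgn(-20963833)=−, sgn(-2465)=−, so -1.
|Ram(-20963833, -2465)| = 8, even; anisotropic at {2, 5, 11, 17, 23, 43, 47, ∞}.

[2, 5, 11, 17, 23, 43, 47, inf]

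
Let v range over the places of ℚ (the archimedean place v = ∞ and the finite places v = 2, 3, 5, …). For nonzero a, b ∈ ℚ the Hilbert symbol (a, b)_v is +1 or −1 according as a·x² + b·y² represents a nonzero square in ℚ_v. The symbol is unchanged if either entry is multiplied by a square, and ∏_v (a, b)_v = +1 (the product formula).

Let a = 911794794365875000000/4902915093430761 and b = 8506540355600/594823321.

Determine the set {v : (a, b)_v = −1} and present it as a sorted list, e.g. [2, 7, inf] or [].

[7, 31]

(a, b) ≡ (2635, 3689) mod (ℚ^×)²; places V = {2, 3, 5, 7, 11, 17, 29, 31, ∞}.
(a,b)_2: α=6, β=4; u≡3, v≡1 (mod 8); ε(u)ε(v)=1·0, αω(v)=6·0, βω(u)=4·1; sum ≡ 0  ⇒  +1.
(a,b)_5: α=9, u≡3; β=2, v≡4 (mod 5); (3|5)=-1, (4|5)=+1; sign (−1)^0·-1^2·+1^9 = +1.
(a,b)_7: α=12, u≡5; β=9, v≡2 (mod 7); (5|7)=-1, (2|7)=+1; sign (−1)^0·-1^9·+1^12 = -1.
(a,b)_17: α=1, u≡13; β=1, v≡1 (mod 17); (13|17)=+1, (1|17)=+1; sign (−1)^0·+1^1·+1^1 = +1.
(a,b)_29: α=-8, u≡23; β=-6, v≡9 (mod 29); (23|29)=+1, (9|29)=+1; sign (−1)^0·+1^-6·+1^-8 = +1.
(a,b)_31: α=1, u≡26; β=1, v≡13 (mod 31); (26|31)=-1, (13|31)=-1; sign (−1)^1·-1^1·-1^1 = -1.
(a,b)_11: α=-2, u≡8; β=0, v≡3 (mod 11); (8|11)=-1, (3|11)=+1; sign (−1)^0·-1^0·+1^-2 = +1.
(a,b)_3: α=-4, u≡1; β=0, v≡2 (mod 3); (1|3)=+1, (2|3)=-1; sign (−1)^0·+1^0·-1^-4 = +1.
(a,b)_∞: sgn(2635)=+, sgn(3689)=+, so +1.
|Ram(2635, 3689)| = 2, even; anisotropic at {7, 31}.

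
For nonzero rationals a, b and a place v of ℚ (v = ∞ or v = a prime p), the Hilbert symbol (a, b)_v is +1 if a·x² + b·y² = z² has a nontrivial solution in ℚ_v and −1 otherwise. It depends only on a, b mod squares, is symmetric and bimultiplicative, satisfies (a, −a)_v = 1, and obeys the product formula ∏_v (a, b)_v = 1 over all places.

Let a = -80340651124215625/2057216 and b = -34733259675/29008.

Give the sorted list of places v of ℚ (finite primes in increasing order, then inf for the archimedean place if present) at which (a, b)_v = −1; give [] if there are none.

Mod squares: a ≡ -139389545, b ≡ -70514711. Check v ∈ {∞, 2, 3, 5, 7, 11, 13, 17, 23, 37, 41, 43, 47}.
v=17: a=17^1·(≡9), b=17^0·(≡14) mod 17; (9|17)=+1, (14|17)=-1; (−1)^{1·0·8}·(+1)^0·(-1)^1 = -1.
v=∞: -139389545 < 0 and -70514711 < 0  ⇒  (a,b)_∞ = -1.
v=2: v_2(a)=-10, v_2(b)=-4; units ≡ 7, 1 (mod 8); ε·ε+αω+βω = 1·0+-10·0+-4·0 ≡ 0  ⇒  (a,b)_2 = +1.
v=23: a=23^1·(≡16), b=23^1·(≡19) mod 23; (16|23)=+1, (19|23)=-1; (−1)^{1·1·11}·(+1)^1·(-1)^1 = +1.
v=11: a=11^2·(≡6), b=11^0·(≡7) mod 11; (6|11)=-1, (7|11)=-1; (−1)^{2·0·5}·(-1)^0·(-1)^2 = +1.
v=47: a=47^1·(≡7), b=47^1·(≡1) mod 47; (7|47)=+1, (1|47)=+1; (−1)^{1·1·23}·(+1)^1·(+1)^1 = -1.
v=37: a=37^1·(≡5), b=37^-1·(≡16) mod 37; (5|37)=-1, (16|37)=+1; (−1)^{1·-1·18}·(-1)^-1·(+1)^1 = -1.
v=5: a=5^5·(≡1), b=5^2·(≡1) mod 5; (1|5)=+1, (1|5)=+1; (−1)^{5·2·2}·(+1)^2·(+1)^5 = +1.
v=7: a=7^-2·(≡5), b=7^-2·(≡3) mod 7; (5|7)=-1, (3|7)=-1; (−1)^{-2·-2·3}·(-1)^-2·(-1)^-2 = +1.
v=13: a=13^2·(≡10), b=13^0·(≡11) mod 13; (10|13)=+1, (11|13)=-1; (−1)^{2·0·6}·(+1)^0·(-1)^2 = +1.
v=43: a=43^2·(≡8), b=43^1·(≡10) mod 43; (8|43)=-1, (10|43)=+1; (−1)^{2·1·21}·(-1)^1·(+1)^2 = -1.
v=41: a=41^-1·(≡21), b=41^1·(≡11) mod 41; (21|41)=+1, (11|41)=-1; (−1)^{-1·1·20}·(+1)^1·(-1)^-1 = -1.
v=3: a=3^0·(≡1), b=3^6·(≡1) mod 3; (1|3)=+1, (1|3)=+1; (−1)^{0·6·1}·(+1)^6·(+1)^0 = +1.
Ram(-139389545, -70514711) = {17, 37, 41, 43, 47, ∞}; no ℚ_17-point on the conic.

[17, 37, 41, 43, 47, inf]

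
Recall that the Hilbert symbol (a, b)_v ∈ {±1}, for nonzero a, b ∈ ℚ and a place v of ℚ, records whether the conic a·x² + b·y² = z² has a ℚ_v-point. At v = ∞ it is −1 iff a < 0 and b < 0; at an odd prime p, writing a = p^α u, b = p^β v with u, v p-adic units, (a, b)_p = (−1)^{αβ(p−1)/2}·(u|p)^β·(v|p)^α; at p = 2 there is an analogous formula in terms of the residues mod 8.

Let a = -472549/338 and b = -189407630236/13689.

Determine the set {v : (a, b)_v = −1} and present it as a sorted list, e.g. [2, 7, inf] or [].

(a, b) ≡ (-2618, -31) mod (ℚ^×)²; places V = {2, 3, 7, 11, 13, 17, 19, 31, ∞}.
(a,b)_11: α=1, u≡5; β=4, v≡8 (mod 11); (5|11)=+1, (8|11)=-1; sign (−1)^0·+1^4·-1^1 = -1.
(a,b)_7: α=1, u≡4; β=0, v≡2 (mod 7); (4|7)=+1, (2|7)=+1; sign (−1)^0·+1^0·+1^1 = +1.
(a,b)_3: α=0, u≡1; β=-4, v≡2 (mod 3); (1|3)=+1, (2|3)=-1; sign (−1)^0·+1^-4·-1^0 = +1.
(a,b)_19: α=2, u≡9; β=2, v≡6 (mod 19); (9|19)=+1, (6|19)=+1; sign (−1)^0·+1^2·+1^2 = +1.
(a,b)_17: α=1, u≡1; β=2, v≡14 (mod 17); (1|17)=+1, (14|17)=-1; sign (−1)^0·+1^2·-1^1 = -1.
(a,b)_∞: sgn(-2618)=−, sgn(-31)=−, so -1.
(a,b)_2: α=-1, β=2; u≡3, v≡1 (mod 8); ε(u)ε(v)=1·0, αω(v)=-1·0, βω(u)=2·1; sum ≡ 0  ⇒  +1.
(a,b)_31: α=0, u≡26; β=1, v≡3 (mod 31); (26|31)=-1, (3|31)=-1; sign (−1)^0·-1^1·-1^0 = -1.
(a,b)_13: α=-2, u≡7; β=-2, v≡11 (mod 13); (7|13)=-1, (11|13)=-1; sign (−1)^0·-1^-2·-1^-2 = +1.
|Ram(-2618, -31)| = 4, even; anisotropic at {11, 17, 31, ∞}.

[11, 17, 31, inf]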